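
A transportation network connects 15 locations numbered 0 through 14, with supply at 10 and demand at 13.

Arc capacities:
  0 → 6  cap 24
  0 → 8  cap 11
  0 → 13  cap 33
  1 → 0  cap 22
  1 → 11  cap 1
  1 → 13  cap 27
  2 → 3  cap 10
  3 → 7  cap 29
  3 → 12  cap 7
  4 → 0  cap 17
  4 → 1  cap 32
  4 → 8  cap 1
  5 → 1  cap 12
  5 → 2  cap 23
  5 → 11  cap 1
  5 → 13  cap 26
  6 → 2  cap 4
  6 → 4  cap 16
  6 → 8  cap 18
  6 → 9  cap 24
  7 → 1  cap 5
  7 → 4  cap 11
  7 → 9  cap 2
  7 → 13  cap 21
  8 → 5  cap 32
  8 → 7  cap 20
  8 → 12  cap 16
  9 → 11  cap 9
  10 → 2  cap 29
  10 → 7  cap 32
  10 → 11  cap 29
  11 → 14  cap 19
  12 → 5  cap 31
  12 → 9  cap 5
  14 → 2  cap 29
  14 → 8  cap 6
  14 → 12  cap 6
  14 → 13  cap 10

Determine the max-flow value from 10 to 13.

Maximum flow value: 61

augment #1: 10→7→13 bottleneck 21, total now 21
augment #2: 10→7→1→13 bottleneck 5, total now 26
augment #3: 10→11→14→13 bottleneck 10, total now 36
augment #4: 10→7→4→0→13 bottleneck 6, total now 42
augment #5: 10→2→3→12→5→13 bottleneck 7, total now 49
augment #6: 10→11→14→8→5→13 bottleneck 6, total now 55
augment #7: 10→11→14→12→5→13 bottleneck 3, total now 58
augment #8: 10→2→3→7→4→0→13 bottleneck 3, total now 61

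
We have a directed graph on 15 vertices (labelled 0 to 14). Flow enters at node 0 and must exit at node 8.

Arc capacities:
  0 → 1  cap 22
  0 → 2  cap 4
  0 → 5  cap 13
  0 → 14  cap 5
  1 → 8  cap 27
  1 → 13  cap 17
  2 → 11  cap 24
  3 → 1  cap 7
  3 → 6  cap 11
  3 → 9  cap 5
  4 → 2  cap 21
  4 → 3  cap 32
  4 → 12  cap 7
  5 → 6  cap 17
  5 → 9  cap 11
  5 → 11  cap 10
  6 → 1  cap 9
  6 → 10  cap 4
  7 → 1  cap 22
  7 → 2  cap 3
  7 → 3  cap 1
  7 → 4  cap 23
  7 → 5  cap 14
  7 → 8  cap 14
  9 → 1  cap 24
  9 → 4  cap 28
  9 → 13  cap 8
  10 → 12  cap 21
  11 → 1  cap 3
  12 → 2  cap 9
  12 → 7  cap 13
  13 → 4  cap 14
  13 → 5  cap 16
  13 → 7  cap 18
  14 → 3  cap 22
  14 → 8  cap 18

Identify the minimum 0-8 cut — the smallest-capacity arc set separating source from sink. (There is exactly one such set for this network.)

augment #1: 0→1→8 push 22
augment #2: 0→14→8 push 5
augment #3: 0→2→11→1→8 push 3
augment #4: 0→5→6→1→8 push 2
augment #5: 0→5→9→13→7→8 push 8
augment #6: 0→5→6→1→13→7→8 push 3
max flow = 43; residual-reachable set from 0 gives S-side
cut edges (S→T): {(0,1), (0,5), (0,14), (11,1)} total cap 43

Min-cut arcs: {(0,1), (0,5), (0,14), (11,1)} (total capacity 43)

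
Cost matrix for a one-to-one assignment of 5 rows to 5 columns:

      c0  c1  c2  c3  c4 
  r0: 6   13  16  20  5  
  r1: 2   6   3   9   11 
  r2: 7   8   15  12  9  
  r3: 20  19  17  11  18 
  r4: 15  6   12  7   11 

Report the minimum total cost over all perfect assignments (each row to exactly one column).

Minimum assignment cost: 32

optimal assignment: row0→col4 (cost 5), row1→col2 (cost 3), row2→col0 (cost 7), row3→col3 (cost 11), row4→col1 (cost 6)
total = 5 + 3 + 7 + 11 + 6 = 32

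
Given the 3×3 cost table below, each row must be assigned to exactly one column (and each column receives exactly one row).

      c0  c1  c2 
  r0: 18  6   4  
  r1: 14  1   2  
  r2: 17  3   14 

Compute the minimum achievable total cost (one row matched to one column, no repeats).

Minimum assignment cost: 21

optimal assignment: row0→col2 (cost 4), row1→col0 (cost 14), row2→col1 (cost 3)
total = 4 + 14 + 3 = 21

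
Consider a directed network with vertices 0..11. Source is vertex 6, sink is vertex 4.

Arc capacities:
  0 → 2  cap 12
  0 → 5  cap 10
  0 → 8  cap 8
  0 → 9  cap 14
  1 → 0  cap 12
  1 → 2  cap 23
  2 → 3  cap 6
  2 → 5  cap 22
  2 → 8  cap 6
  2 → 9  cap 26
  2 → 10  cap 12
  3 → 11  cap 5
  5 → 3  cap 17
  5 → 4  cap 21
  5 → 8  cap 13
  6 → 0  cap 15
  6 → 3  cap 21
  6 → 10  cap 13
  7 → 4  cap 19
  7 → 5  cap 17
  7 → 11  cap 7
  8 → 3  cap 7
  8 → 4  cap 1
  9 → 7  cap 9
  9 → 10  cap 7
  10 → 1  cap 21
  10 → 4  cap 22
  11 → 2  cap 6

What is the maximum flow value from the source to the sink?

augment #1: 6→10→4 bottleneck 13, total now 13
augment #2: 6→0→5→4 bottleneck 10, total now 23
augment #3: 6→0→8→4 bottleneck 1, total now 24
augment #4: 6→0→2→5→4 bottleneck 4, total now 28
augment #5: 6→3→11→2→5→4 bottleneck 5, total now 33

Maximum flow value: 33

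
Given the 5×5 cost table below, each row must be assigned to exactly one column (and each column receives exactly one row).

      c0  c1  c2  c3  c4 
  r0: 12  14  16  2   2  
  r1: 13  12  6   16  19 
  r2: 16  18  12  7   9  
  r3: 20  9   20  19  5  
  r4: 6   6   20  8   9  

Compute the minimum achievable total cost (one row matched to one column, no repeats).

optimal assignment: row0→col4 (cost 2), row1→col2 (cost 6), row2→col3 (cost 7), row3→col1 (cost 9), row4→col0 (cost 6)
total = 2 + 6 + 7 + 9 + 6 = 30

Minimum assignment cost: 30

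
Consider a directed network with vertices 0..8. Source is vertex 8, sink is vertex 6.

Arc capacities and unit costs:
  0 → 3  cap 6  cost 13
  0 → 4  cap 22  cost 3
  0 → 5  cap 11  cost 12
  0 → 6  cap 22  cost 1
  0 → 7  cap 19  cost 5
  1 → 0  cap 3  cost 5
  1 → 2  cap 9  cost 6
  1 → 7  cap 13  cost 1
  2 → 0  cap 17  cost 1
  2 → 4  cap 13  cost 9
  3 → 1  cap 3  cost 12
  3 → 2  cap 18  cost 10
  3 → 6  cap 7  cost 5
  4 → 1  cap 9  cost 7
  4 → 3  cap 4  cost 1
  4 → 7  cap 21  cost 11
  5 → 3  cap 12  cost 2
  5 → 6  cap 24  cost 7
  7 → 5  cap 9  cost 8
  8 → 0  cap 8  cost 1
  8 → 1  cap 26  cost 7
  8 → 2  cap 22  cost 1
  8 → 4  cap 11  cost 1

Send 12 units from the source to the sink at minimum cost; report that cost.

Minimum cost for 12 units: 28

shortest-cost path #1: 8→0→6 push 8 @ unit cost 2 (adds 16)
shortest-cost path #2: 8→2→0→6 push 4 @ unit cost 3 (adds 12)
total cost = 28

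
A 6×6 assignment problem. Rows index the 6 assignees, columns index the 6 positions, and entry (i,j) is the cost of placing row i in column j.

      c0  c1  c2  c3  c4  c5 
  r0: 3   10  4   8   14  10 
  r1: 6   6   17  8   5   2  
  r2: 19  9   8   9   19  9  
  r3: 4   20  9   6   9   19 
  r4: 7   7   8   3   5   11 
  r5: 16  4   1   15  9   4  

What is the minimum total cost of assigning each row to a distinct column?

optimal assignment: row0→col0 (cost 3), row1→col5 (cost 2), row2→col1 (cost 9), row3→col3 (cost 6), row4→col4 (cost 5), row5→col2 (cost 1)
total = 3 + 2 + 9 + 6 + 5 + 1 = 26

Minimum assignment cost: 26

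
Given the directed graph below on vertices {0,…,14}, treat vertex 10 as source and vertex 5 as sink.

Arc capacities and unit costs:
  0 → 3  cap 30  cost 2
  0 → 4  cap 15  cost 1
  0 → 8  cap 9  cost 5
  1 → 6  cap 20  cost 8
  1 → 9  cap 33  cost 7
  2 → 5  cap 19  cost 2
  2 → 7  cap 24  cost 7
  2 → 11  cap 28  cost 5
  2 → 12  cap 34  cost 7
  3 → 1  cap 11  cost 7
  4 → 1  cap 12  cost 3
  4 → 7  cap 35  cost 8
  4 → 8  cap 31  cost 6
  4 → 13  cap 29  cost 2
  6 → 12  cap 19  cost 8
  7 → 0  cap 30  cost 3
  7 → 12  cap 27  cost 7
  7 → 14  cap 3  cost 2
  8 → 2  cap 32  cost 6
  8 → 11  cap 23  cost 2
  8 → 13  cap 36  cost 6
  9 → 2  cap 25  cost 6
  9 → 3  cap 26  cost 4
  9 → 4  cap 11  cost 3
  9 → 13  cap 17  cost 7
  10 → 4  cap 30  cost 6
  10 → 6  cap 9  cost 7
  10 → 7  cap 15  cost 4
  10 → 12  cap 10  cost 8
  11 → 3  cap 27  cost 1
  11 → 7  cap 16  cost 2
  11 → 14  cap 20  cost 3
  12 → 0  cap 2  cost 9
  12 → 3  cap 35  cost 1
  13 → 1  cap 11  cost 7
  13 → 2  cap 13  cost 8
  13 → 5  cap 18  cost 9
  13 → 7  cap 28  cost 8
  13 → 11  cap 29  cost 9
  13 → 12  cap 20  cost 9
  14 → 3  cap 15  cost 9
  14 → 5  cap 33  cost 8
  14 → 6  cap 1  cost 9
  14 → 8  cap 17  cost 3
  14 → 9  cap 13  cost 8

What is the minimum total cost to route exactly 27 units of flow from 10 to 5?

shortest-cost path #1: 10→7→14→5 push 3 @ unit cost 14 (adds 42)
shortest-cost path #2: 10→4→13→5 push 18 @ unit cost 17 (adds 306)
shortest-cost path #3: 10→4→13→2→5 push 6 @ unit cost 18 (adds 108)
total cost = 456

Minimum cost for 27 units: 456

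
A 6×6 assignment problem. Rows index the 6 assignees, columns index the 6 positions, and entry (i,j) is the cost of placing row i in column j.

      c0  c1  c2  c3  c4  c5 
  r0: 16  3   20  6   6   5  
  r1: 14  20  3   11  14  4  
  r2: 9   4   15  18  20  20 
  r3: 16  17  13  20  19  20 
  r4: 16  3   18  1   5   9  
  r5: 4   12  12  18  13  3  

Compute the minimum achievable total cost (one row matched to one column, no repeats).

optimal assignment: row0→col4 (cost 6), row1→col5 (cost 4), row2→col1 (cost 4), row3→col2 (cost 13), row4→col3 (cost 1), row5→col0 (cost 4)
total = 6 + 4 + 4 + 13 + 1 + 4 = 32

Minimum assignment cost: 32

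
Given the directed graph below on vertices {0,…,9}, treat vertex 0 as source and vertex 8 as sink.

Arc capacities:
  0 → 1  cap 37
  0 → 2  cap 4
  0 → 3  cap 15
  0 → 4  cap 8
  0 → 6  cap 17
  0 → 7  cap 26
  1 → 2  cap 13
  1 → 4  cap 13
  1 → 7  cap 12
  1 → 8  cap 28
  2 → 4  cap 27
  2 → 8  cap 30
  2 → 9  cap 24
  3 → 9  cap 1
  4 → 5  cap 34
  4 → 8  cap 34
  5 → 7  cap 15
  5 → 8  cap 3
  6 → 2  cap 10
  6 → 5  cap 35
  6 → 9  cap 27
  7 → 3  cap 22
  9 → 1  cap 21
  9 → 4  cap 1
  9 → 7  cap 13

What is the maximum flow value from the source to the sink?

Maximum flow value: 67

augment #1: 0→1→8 bottleneck 28, total now 28
augment #2: 0→2→8 bottleneck 4, total now 32
augment #3: 0→4→8 bottleneck 8, total now 40
augment #4: 0→1→2→8 bottleneck 9, total now 49
augment #5: 0→6→2→8 bottleneck 10, total now 59
augment #6: 0→6→5→8 bottleneck 3, total now 62
augment #7: 0→3→9→4→8 bottleneck 1, total now 63
augment #8: 0→6→9→1→2→8 bottleneck 4, total now 67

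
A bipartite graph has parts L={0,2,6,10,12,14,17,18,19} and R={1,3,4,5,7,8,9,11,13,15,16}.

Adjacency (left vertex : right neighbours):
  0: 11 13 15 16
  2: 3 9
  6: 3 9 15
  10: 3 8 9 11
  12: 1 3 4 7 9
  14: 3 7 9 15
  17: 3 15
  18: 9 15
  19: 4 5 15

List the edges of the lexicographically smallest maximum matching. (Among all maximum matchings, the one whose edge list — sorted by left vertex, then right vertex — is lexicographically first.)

Lex-smallest maximum matching: {(0,11), (2,3), (6,9), (10,8), (12,1), (14,7), (17,15), (19,4)}

|M| = 8 (so the lex-smallest maximum matching has 8 edges)
process left vertices in ascending order; for each, take the smallest-labelled available neighbour that still permits 8 edges overall, or leave it unmatched if none does
lex-smallest matching: {0-11, 2-3, 6-9, 10-8, 12-1, 14-7, 17-15, 19-4}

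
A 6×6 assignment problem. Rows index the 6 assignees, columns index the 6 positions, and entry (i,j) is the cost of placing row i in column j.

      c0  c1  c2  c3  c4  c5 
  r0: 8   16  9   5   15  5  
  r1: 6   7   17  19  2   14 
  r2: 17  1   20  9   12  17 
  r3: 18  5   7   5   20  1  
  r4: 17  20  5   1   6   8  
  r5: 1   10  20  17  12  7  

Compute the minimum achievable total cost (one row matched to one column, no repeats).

Minimum assignment cost: 15

one of 2 optimal assignments: row0→col2 (cost 9), row1→col4 (cost 2), row2→col1 (cost 1), row3→col5 (cost 1), row4→col3 (cost 1), row5→col0 (cost 1)
total = 9 + 2 + 1 + 1 + 1 + 1 = 15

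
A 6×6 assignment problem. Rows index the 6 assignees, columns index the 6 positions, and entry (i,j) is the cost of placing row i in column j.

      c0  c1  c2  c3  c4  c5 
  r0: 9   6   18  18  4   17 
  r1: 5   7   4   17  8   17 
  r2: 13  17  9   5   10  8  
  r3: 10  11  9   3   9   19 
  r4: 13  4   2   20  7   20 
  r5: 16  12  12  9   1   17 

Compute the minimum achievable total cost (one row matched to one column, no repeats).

Minimum assignment cost: 25

optimal assignment: row0→col1 (cost 6), row1→col0 (cost 5), row2→col5 (cost 8), row3→col3 (cost 3), row4→col2 (cost 2), row5→col4 (cost 1)
total = 6 + 5 + 8 + 3 + 2 + 1 = 25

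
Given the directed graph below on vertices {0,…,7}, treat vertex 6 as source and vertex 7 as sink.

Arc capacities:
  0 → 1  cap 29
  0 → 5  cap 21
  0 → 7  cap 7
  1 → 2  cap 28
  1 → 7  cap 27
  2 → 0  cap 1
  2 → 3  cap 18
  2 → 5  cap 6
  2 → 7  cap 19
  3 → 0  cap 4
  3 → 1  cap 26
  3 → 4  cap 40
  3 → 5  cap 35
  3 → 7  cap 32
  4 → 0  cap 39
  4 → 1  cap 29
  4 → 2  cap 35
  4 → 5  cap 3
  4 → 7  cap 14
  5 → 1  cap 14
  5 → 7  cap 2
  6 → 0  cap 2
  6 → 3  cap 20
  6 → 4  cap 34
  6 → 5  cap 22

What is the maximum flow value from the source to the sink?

augment #1: 6→0→7 bottleneck 2, total now 2
augment #2: 6→3→7 bottleneck 20, total now 22
augment #3: 6→4→7 bottleneck 14, total now 36
augment #4: 6→5→7 bottleneck 2, total now 38
augment #5: 6→4→0→7 bottleneck 5, total now 43
augment #6: 6→4→1→7 bottleneck 15, total now 58
augment #7: 6→5→1→7 bottleneck 12, total now 70
augment #8: 6→5→1→2→7 bottleneck 2, total now 72

Maximum flow value: 72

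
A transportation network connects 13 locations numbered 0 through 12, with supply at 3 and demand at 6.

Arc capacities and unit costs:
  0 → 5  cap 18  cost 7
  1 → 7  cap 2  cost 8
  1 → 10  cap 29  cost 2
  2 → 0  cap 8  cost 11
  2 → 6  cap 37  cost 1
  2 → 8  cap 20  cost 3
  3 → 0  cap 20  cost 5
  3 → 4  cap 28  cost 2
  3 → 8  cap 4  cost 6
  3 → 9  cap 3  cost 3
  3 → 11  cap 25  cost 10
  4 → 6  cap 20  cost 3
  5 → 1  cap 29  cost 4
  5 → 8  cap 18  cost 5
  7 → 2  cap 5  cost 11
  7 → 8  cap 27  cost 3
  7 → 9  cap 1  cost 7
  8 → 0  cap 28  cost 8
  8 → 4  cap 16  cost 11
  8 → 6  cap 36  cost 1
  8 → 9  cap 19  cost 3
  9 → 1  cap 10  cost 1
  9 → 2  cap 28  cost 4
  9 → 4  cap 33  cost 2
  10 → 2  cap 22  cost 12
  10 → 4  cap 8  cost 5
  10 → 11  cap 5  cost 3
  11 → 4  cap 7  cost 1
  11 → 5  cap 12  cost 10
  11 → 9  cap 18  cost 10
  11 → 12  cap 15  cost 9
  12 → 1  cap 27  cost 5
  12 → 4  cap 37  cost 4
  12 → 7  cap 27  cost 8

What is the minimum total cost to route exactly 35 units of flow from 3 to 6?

Minimum cost for 35 units: 296

shortest-cost path #1: 3→4→6 push 20 @ unit cost 5 (adds 100)
shortest-cost path #2: 3→8→6 push 4 @ unit cost 7 (adds 28)
shortest-cost path #3: 3→9→2→6 push 3 @ unit cost 8 (adds 24)
shortest-cost path #4: 3→0→5→8→6 push 8 @ unit cost 18 (adds 144)
total cost = 296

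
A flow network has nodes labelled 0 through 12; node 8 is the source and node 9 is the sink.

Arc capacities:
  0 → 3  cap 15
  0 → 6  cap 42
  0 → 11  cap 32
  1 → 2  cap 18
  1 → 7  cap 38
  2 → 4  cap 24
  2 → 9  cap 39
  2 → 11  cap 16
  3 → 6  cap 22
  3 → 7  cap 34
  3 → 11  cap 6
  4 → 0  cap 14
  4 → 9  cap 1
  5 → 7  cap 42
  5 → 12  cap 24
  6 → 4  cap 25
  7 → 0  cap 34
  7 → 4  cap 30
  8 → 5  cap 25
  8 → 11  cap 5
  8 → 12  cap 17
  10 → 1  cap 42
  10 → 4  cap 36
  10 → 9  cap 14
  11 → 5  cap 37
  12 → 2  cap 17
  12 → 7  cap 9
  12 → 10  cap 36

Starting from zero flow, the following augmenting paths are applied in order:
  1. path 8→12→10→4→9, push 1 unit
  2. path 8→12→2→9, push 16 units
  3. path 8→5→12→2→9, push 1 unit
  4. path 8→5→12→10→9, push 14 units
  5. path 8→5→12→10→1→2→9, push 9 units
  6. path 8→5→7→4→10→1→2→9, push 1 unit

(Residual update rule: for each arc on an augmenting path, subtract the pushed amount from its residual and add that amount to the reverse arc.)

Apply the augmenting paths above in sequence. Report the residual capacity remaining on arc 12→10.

after path 1 (8→12→10→4→9, push 1): res(12,10)=35
after path 2 (8→12→2→9, push 16): res(12,10)=35
after path 3 (8→5→12→2→9, push 1): res(12,10)=35
after path 4 (8→5→12→10→9, push 14): res(12,10)=21
after path 5 (8→5→12→10→1→2→9, push 9): res(12,10)=12
after path 6 (8→5→7→4→10→1→2→9, push 1): res(12,10)=12

Residual capacity of (12,10): 12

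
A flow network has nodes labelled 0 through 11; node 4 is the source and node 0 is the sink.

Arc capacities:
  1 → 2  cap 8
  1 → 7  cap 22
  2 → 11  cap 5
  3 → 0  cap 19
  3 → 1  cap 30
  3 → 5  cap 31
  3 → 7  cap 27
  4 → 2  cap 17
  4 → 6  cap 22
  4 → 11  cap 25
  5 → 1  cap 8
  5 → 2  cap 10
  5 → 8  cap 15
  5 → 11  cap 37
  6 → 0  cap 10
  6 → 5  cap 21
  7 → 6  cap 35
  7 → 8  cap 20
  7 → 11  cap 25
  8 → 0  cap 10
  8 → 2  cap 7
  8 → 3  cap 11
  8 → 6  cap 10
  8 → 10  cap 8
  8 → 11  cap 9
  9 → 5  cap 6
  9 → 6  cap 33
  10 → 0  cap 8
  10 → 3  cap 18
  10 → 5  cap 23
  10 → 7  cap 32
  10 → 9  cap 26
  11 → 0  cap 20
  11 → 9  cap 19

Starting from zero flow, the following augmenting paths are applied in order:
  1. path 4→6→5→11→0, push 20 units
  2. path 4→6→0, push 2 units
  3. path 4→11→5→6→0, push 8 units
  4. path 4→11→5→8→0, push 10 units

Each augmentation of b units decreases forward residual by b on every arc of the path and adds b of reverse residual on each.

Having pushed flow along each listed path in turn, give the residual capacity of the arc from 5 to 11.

Residual capacity of (5,11): 35

after path 1 (4→6→5→11→0, push 20): res(5,11)=17
after path 2 (4→6→0, push 2): res(5,11)=17
after path 3 (4→11→5→6→0, push 8): res(5,11)=25
after path 4 (4→11→5→8→0, push 10): res(5,11)=35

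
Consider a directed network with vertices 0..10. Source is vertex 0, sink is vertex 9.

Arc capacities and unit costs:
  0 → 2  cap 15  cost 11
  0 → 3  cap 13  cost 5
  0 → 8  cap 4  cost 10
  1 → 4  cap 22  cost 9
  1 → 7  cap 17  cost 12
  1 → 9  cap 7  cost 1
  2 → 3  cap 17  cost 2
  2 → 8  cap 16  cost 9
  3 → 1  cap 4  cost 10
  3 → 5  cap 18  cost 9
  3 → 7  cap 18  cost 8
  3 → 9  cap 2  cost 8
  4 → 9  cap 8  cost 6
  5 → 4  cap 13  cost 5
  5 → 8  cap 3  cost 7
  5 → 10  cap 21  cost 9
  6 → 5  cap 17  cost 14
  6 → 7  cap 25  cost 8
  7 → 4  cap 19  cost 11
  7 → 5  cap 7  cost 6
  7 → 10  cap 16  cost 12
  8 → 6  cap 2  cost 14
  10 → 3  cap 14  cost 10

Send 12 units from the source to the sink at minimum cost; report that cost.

Minimum cost for 12 units: 240

shortest-cost path #1: 0→3→9 push 2 @ unit cost 13 (adds 26)
shortest-cost path #2: 0→3→1→9 push 4 @ unit cost 16 (adds 64)
shortest-cost path #3: 0→3→5→4→9 push 6 @ unit cost 25 (adds 150)
total cost = 240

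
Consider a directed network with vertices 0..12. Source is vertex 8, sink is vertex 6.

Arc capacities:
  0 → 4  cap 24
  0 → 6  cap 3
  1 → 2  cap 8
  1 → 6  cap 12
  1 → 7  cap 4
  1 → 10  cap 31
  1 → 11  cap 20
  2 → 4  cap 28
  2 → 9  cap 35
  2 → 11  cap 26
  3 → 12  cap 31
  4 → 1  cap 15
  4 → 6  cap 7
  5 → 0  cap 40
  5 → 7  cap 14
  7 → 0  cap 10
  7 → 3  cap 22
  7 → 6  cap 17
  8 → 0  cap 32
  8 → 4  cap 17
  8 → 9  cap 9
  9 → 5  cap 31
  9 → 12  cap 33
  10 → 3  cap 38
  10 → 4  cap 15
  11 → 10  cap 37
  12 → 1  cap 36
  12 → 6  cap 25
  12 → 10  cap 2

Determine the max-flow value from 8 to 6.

augment #1: 8→0→6 bottleneck 3, total now 3
augment #2: 8→4→6 bottleneck 7, total now 10
augment #3: 8→4→1→6 bottleneck 10, total now 20
augment #4: 8→9→12→6 bottleneck 9, total now 29
augment #5: 8→0→4→1→6 bottleneck 2, total now 31
augment #6: 8→0→4→1→7→6 bottleneck 3, total now 34

Maximum flow value: 34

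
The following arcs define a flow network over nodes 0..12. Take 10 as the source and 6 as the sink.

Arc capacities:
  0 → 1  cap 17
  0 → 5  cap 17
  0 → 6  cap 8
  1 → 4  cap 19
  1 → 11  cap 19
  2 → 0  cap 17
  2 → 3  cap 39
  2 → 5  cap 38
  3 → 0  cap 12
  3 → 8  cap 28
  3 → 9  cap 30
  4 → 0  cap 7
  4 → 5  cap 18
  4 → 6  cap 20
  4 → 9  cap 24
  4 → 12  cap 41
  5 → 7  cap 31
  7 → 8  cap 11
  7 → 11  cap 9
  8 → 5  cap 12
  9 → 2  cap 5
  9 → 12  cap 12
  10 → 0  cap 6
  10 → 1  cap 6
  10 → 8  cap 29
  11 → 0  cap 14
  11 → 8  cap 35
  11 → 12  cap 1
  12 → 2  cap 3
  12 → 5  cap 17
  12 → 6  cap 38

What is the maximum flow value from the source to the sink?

Maximum flow value: 21

augment #1: 10→0→6 bottleneck 6, total now 6
augment #2: 10→1→4→6 bottleneck 6, total now 12
augment #3: 10→8→5→7→11→0→6 bottleneck 2, total now 14
augment #4: 10→8→5→7→11→12→6 bottleneck 1, total now 15
augment #5: 10→8→5→7→11→0→1→4→6 bottleneck 6, total now 21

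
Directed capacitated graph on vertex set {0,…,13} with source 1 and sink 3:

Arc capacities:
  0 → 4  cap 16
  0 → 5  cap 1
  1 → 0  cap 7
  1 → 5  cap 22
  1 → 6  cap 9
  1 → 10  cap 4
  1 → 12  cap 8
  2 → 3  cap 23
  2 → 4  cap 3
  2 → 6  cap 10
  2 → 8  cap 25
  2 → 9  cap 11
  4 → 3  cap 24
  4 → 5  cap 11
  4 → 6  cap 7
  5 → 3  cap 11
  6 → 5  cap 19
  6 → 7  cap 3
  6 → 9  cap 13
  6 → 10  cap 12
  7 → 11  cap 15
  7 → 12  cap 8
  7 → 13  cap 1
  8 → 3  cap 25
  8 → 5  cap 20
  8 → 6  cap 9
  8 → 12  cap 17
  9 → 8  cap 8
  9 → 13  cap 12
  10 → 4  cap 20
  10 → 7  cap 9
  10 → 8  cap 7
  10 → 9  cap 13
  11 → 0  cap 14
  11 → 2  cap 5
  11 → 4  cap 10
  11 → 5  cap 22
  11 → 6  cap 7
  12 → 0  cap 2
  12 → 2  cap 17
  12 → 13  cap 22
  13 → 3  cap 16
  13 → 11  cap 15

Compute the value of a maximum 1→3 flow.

Maximum flow value: 39

augment #1: 1→5→3 bottleneck 11, total now 11
augment #2: 1→0→4→3 bottleneck 7, total now 18
augment #3: 1→10→4→3 bottleneck 4, total now 22
augment #4: 1→12→2→3 bottleneck 8, total now 30
augment #5: 1→6→7→13→3 bottleneck 1, total now 31
augment #6: 1→6→9→8→3 bottleneck 8, total now 39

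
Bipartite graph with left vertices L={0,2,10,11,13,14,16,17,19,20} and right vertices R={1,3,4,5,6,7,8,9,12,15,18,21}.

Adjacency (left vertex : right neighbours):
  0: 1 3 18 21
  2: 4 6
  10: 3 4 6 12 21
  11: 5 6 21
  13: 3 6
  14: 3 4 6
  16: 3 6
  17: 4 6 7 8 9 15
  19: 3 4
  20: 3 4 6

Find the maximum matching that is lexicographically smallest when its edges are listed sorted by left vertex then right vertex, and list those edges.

Lex-smallest maximum matching: {(0,1), (2,4), (10,12), (11,5), (13,3), (14,6), (17,7)}

|M| = 7 (so the lex-smallest maximum matching has 7 edges)
process left vertices in ascending order; for each, take the smallest-labelled available neighbour that still permits 7 edges overall, or leave it unmatched if none does
lex-smallest matching: {0-1, 2-4, 10-12, 11-5, 13-3, 14-6, 17-7}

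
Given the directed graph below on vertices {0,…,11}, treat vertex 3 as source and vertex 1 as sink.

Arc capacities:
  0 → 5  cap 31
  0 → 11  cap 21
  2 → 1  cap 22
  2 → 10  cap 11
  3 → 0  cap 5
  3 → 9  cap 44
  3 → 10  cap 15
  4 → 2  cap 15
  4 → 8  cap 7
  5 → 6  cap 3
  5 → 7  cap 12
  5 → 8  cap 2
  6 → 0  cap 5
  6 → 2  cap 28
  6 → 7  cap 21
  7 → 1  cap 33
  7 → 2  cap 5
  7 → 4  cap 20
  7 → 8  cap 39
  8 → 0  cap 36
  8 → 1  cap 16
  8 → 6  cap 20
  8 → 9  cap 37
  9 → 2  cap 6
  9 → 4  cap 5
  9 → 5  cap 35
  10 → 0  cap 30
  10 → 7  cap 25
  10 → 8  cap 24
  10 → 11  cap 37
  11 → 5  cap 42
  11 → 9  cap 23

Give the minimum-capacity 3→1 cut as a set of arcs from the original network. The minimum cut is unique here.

augment #1: 3→9→2→1 push 6
augment #2: 3→10→7→1 push 15
augment #3: 3→0→5→7→1 push 5
augment #4: 3→9→4→2→1 push 5
augment #5: 3→9→5→7→1 push 7
augment #6: 3→9→5→8→1 push 2
augment #7: 3→9→5→6→2→1 push 3
max flow = 43; residual-reachable set from 3 gives S-side
cut edges (S→T): {(3,10), (5,6), (5,7), (5,8), (9,2), (9,4)} total cap 43

Min-cut arcs: {(3,10), (5,6), (5,7), (5,8), (9,2), (9,4)} (total capacity 43)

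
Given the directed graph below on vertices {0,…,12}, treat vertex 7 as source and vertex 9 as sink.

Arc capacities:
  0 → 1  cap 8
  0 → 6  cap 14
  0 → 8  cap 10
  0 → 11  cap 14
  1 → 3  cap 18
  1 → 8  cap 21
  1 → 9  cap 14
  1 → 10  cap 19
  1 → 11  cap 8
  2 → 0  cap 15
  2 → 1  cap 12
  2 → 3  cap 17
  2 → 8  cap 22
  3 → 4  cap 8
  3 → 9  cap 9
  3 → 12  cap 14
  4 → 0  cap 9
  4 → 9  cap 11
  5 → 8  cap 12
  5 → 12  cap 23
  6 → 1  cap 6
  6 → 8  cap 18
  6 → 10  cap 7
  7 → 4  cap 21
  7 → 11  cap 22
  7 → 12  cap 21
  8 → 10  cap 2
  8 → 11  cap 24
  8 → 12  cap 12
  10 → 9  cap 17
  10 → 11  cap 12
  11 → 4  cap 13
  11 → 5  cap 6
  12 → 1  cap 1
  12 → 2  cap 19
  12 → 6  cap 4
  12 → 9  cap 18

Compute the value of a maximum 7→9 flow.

augment #1: 7→4→9 bottleneck 11, total now 11
augment #2: 7→12→9 bottleneck 18, total now 29
augment #3: 7→12→1→9 bottleneck 1, total now 30
augment #4: 7→4→0→1→9 bottleneck 8, total now 38
augment #5: 7→12→2→1→9 bottleneck 2, total now 40
augment #6: 7→4→0→6→1→9 bottleneck 1, total now 41
augment #7: 7→11→5→8→10→9 bottleneck 2, total now 43
augment #8: 7→11→5→12→2→1→9 bottleneck 2, total now 45
augment #9: 7→11→5→12→2→3→9 bottleneck 2, total now 47

Maximum flow value: 47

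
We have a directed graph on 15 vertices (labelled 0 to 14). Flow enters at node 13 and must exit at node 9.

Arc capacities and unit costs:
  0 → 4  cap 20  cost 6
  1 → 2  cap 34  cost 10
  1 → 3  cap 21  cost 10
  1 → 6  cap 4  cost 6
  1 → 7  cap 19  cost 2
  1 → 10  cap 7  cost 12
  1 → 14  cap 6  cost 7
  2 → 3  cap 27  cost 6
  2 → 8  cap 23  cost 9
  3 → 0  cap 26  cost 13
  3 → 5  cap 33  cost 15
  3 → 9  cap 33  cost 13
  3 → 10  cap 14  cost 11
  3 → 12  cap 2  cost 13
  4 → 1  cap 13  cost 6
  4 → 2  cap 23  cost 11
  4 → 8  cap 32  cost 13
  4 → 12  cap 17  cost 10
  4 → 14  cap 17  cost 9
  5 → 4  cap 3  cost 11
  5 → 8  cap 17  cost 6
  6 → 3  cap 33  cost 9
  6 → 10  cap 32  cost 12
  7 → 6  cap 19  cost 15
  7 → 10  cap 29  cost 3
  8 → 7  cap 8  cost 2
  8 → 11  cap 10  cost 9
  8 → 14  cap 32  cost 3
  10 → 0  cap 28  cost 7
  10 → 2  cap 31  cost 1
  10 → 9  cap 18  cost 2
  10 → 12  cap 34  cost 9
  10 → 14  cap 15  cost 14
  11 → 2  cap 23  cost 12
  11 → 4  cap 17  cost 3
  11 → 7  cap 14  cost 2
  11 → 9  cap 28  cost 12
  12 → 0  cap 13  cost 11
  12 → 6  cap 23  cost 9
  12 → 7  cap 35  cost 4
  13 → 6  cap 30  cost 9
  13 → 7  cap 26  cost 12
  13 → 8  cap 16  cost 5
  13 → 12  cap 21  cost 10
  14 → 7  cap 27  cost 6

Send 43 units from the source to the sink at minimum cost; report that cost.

Minimum cost for 43 units: 1001

shortest-cost path #1: 13→8→7→10→9 push 8 @ unit cost 12 (adds 96)
shortest-cost path #2: 13→7→10→9 push 10 @ unit cost 17 (adds 170)
shortest-cost path #3: 13→8→11→9 push 8 @ unit cost 26 (adds 208)
shortest-cost path #4: 13→7→8→11→9 push 2 @ unit cost 31 (adds 62)
shortest-cost path #5: 13→6→3→9 push 15 @ unit cost 31 (adds 465)
total cost = 1001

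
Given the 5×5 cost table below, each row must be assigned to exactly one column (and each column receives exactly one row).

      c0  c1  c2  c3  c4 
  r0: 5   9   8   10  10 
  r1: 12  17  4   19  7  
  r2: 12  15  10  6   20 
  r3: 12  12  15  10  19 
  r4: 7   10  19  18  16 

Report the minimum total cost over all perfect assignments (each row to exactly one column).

optimal assignment: row0→col4 (cost 10), row1→col2 (cost 4), row2→col3 (cost 6), row3→col1 (cost 12), row4→col0 (cost 7)
total = 10 + 4 + 6 + 12 + 7 = 39

Minimum assignment cost: 39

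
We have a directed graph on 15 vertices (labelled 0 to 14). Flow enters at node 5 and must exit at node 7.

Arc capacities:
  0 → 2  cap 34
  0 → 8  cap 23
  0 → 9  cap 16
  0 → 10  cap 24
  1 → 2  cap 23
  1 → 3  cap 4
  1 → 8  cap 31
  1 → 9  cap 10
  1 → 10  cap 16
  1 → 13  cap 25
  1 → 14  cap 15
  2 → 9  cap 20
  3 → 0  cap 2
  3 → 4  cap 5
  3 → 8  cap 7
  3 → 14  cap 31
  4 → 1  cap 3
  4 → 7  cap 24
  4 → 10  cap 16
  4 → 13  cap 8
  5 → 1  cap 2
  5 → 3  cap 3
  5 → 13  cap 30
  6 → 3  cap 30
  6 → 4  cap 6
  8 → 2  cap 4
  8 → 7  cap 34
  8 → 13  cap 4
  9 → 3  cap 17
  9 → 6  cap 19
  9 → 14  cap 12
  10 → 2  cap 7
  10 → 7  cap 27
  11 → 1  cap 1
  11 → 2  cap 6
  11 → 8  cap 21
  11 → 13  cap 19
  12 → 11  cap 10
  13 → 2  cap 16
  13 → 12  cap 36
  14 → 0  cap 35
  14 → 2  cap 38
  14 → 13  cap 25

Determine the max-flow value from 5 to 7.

Maximum flow value: 31

augment #1: 5→1→8→7 bottleneck 2, total now 2
augment #2: 5→3→4→7 bottleneck 3, total now 5
augment #3: 5→13→12→11→8→7 bottleneck 10, total now 15
augment #4: 5→13→2→9→3→4→7 bottleneck 2, total now 17
augment #5: 5→13→2→9→3→8→7 bottleneck 7, total now 24
augment #6: 5→13→2→9→6→4→7 bottleneck 6, total now 30
augment #7: 5→13→2→9→3→0→8→7 bottleneck 1, total now 31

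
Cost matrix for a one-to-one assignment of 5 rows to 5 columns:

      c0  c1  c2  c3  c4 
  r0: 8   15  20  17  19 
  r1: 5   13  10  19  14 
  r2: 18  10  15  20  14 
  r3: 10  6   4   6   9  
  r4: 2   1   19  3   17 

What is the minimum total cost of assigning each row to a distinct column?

one of 2 optimal assignments: row0→col0 (cost 8), row1→col2 (cost 10), row2→col4 (cost 14), row3→col3 (cost 6), row4→col1 (cost 1)
total = 8 + 10 + 14 + 6 + 1 = 39

Minimum assignment cost: 39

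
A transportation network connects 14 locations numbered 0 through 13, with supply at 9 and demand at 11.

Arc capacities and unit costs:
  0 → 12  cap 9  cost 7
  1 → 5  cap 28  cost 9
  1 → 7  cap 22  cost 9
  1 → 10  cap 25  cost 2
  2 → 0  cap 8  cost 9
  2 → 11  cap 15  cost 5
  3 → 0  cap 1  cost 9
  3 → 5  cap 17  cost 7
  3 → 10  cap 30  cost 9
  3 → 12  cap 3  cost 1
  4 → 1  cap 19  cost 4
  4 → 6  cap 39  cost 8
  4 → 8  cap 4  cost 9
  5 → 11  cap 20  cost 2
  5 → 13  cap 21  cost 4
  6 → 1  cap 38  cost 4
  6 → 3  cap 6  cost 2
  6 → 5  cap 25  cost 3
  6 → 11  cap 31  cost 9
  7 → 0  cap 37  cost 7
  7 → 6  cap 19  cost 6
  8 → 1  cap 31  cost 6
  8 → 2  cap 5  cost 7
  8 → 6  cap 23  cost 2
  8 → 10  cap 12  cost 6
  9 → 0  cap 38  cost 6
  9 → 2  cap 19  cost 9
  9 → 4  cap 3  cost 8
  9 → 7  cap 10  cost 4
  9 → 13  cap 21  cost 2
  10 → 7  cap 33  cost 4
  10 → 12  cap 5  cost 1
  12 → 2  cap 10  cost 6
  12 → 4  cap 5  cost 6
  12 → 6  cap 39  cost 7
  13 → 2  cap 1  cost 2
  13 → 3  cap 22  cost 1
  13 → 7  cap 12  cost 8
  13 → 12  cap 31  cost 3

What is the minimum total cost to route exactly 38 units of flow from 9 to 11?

Minimum cost for 38 units: 511

shortest-cost path #1: 9→13→2→11 push 1 @ unit cost 9 (adds 9)
shortest-cost path #2: 9→13→3→5→11 push 17 @ unit cost 12 (adds 204)
shortest-cost path #3: 9→2→11 push 14 @ unit cost 14 (adds 196)
shortest-cost path #4: 9→7→6→5→11 push 3 @ unit cost 15 (adds 45)
shortest-cost path #5: 9→7→6→11 push 3 @ unit cost 19 (adds 57)
total cost = 511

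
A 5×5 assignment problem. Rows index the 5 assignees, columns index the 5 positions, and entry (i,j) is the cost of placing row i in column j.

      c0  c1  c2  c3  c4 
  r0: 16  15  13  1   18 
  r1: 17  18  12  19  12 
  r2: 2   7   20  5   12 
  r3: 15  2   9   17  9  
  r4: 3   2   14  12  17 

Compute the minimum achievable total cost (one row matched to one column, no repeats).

one of 2 optimal assignments: row0→col3 (cost 1), row1→col2 (cost 12), row2→col0 (cost 2), row3→col4 (cost 9), row4→col1 (cost 2)
total = 1 + 12 + 2 + 9 + 2 = 26

Minimum assignment cost: 26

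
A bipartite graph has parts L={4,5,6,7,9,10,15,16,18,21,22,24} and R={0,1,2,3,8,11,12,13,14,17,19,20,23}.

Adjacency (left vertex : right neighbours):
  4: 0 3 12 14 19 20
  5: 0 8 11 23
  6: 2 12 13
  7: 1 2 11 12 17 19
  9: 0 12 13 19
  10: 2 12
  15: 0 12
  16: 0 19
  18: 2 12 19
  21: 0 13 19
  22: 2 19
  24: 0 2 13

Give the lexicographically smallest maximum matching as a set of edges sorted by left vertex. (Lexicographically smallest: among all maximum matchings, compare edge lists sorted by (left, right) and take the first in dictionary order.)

Lex-smallest maximum matching: {(4,3), (5,8), (6,2), (7,1), (9,0), (10,12), (16,19), (21,13)}

|M| = 8 (so the lex-smallest maximum matching has 8 edges)
process left vertices in ascending order; for each, take the smallest-labelled available neighbour that still permits 8 edges overall, or leave it unmatched if none does
lex-smallest matching: {4-3, 5-8, 6-2, 7-1, 9-0, 10-12, 16-19, 21-13}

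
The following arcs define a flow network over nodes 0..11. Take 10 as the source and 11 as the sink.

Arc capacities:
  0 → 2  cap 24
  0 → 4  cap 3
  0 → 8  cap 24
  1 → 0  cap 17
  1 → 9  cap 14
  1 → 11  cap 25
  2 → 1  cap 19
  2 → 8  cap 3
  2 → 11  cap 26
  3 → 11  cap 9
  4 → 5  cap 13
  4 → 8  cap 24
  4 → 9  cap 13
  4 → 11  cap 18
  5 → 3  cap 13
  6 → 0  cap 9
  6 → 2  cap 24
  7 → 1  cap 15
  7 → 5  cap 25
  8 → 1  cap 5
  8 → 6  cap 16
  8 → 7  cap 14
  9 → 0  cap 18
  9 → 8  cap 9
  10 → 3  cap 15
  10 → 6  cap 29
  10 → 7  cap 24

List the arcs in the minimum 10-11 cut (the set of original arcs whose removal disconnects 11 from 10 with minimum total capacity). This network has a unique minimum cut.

Min-cut arcs: {(3,11), (7,1), (10,6)} (total capacity 53)

augment #1: 10→3→11 push 9
augment #2: 10→6→2→11 push 24
augment #3: 10→7→1→11 push 15
augment #4: 10→6→0→2→11 push 2
augment #5: 10→6→0→4→11 push 3
max flow = 53; residual-reachable set from 10 gives S-side
cut edges (S→T): {(3,11), (7,1), (10,6)} total cap 53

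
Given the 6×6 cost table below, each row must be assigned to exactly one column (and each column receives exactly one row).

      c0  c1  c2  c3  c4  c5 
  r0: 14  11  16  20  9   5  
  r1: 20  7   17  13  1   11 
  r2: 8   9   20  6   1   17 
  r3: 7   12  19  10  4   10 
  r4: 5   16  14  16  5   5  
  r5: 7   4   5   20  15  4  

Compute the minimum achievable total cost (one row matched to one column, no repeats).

optimal assignment: row0→col5 (cost 5), row1→col1 (cost 7), row2→col3 (cost 6), row3→col4 (cost 4), row4→col0 (cost 5), row5→col2 (cost 5)
total = 5 + 7 + 6 + 4 + 5 + 5 = 32

Minimum assignment cost: 32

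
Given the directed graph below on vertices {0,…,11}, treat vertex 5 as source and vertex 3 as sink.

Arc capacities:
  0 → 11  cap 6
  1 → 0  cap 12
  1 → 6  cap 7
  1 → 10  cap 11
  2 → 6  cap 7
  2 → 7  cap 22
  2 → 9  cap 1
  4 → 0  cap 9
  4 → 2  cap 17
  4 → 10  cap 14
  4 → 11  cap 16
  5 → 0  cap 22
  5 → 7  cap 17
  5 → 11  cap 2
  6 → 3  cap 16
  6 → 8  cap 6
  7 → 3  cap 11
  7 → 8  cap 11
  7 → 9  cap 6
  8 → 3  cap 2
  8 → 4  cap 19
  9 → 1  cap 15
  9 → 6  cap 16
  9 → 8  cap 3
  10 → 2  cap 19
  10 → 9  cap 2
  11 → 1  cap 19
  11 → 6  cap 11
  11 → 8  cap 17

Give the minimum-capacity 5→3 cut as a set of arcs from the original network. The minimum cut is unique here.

augment #1: 5→7→3 push 11
augment #2: 5→7→8→3 push 2
augment #3: 5→11→6→3 push 2
augment #4: 5→0→11→6→3 push 6
augment #5: 5→7→9→6→3 push 4
max flow = 25; residual-reachable set from 5 gives S-side
cut edges (S→T): {(0,11), (5,7), (5,11)} total cap 25

Min-cut arcs: {(0,11), (5,7), (5,11)} (total capacity 25)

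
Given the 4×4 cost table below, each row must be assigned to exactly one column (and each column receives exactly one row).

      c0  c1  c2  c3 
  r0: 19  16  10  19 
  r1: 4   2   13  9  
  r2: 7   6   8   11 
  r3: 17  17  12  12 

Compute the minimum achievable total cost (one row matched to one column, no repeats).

optimal assignment: row0→col2 (cost 10), row1→col1 (cost 2), row2→col0 (cost 7), row3→col3 (cost 12)
total = 10 + 2 + 7 + 12 = 31

Minimum assignment cost: 31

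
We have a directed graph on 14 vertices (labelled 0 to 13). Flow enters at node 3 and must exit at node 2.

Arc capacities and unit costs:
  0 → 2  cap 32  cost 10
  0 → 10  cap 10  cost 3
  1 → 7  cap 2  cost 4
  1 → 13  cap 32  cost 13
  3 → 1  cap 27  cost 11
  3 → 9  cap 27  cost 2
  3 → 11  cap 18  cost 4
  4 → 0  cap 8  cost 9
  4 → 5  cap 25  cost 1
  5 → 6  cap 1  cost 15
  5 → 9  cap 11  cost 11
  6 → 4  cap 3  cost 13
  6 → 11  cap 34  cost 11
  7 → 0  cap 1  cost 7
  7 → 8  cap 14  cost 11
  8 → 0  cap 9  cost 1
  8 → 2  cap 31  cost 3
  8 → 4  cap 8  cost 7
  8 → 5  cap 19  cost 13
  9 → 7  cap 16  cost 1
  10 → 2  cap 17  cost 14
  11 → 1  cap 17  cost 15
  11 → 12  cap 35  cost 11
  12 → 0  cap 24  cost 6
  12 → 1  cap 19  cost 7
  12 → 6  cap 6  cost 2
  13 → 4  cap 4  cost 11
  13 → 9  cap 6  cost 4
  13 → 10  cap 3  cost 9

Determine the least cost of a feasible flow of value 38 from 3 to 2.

shortest-cost path #1: 3→9→7→8→2 push 14 @ unit cost 17 (adds 238)
shortest-cost path #2: 3→9→7→0→2 push 1 @ unit cost 20 (adds 20)
shortest-cost path #3: 3→11→12→0→2 push 18 @ unit cost 31 (adds 558)
shortest-cost path #4: 3→1→13→10→2 push 3 @ unit cost 47 (adds 141)
shortest-cost path #5: 3→1→13→4→0→2 push 2 @ unit cost 54 (adds 108)
total cost = 1065

Minimum cost for 38 units: 1065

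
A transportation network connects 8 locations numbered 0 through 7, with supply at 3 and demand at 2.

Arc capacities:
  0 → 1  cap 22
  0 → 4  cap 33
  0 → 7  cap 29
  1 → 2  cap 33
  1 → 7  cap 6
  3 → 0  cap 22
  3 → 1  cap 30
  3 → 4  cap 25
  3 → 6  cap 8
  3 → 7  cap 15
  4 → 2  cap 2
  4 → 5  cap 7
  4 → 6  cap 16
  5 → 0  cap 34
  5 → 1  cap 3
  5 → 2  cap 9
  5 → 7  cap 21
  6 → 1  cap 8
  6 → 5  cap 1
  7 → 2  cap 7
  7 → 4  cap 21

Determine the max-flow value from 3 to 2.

augment #1: 3→1→2 bottleneck 30, total now 30
augment #2: 3→4→2 bottleneck 2, total now 32
augment #3: 3→7→2 bottleneck 7, total now 39
augment #4: 3→0→1→2 bottleneck 3, total now 42
augment #5: 3→4→5→2 bottleneck 7, total now 49
augment #6: 3→6→5→2 bottleneck 1, total now 50

Maximum flow value: 50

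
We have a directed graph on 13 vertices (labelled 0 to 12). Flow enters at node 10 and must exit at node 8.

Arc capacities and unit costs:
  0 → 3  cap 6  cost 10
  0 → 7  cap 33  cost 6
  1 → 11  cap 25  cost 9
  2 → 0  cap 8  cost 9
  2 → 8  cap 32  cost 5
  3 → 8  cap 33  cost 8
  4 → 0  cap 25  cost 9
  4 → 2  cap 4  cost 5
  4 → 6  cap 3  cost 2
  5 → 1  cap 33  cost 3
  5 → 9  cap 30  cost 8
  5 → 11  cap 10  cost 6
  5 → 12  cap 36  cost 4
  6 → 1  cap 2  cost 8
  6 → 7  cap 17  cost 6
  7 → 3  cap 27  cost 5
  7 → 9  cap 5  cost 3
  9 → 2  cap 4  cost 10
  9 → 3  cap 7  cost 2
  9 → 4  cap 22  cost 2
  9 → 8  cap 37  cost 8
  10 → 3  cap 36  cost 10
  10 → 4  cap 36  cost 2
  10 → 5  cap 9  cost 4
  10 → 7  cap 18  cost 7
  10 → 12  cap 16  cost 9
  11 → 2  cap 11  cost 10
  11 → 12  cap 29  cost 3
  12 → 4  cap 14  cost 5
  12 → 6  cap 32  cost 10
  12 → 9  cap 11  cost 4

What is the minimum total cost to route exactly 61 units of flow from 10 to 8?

Minimum cost for 61 units: 1122

shortest-cost path #1: 10→4→2→8 push 4 @ unit cost 12 (adds 48)
shortest-cost path #2: 10→3→8 push 33 @ unit cost 18 (adds 594)
shortest-cost path #3: 10→7→9→8 push 5 @ unit cost 18 (adds 90)
shortest-cost path #4: 10→5→9→8 push 9 @ unit cost 20 (adds 180)
shortest-cost path #5: 10→12→9→8 push 10 @ unit cost 21 (adds 210)
total cost = 1122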